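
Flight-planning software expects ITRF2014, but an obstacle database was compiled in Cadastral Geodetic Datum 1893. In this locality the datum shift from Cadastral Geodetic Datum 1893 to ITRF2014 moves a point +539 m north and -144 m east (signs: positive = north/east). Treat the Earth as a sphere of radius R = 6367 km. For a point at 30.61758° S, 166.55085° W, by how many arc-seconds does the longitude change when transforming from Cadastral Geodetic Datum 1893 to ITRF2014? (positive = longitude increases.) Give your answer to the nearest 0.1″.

At latitude -30.61758°, cos φ = 0.860586.
One radian of longitude at latitude φ spans R cos φ, so Δλ = ΔE / (R cos φ) = -144.0 / (6367000 × 0.860586) = -2.6280e-05 rad = -5.421″.

Δλ = -5.4″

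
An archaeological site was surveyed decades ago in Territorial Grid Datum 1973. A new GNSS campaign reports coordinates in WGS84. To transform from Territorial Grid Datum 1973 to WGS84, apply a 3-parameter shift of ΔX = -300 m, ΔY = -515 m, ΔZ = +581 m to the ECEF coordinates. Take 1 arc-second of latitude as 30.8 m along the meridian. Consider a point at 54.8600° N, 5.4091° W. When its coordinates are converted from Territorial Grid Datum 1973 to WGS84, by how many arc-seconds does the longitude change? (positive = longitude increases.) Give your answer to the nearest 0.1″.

sin φ = 0.817748, cos φ = 0.575576, sin λ = -0.094266, cos λ = 0.995547.
East component: ΔE = −sin λ·ΔX + cos λ·ΔY = −(-0.094266)(-300) + (0.995547)(-515) = -540.99 m.
1° of latitude spans 3600 × 30.80 = 110880 m; at latitude φ, 1° of longitude spans that × cos φ = 63819.9 m, so Δλ = -540.99 / 63819.9 × 3600 = -30.516″.

Δλ = -30.5″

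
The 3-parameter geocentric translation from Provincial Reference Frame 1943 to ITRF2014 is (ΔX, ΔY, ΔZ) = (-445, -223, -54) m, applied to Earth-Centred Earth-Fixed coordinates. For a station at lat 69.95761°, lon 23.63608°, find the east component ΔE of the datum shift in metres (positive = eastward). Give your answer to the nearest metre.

The local east axis at (φ, λ) is (−sin λ, cos λ, 0), so ΔE = −sin(23.63608°)·(-445) + cos(23.63608°)·(-223) = -25.88 m.

ΔE = -26 m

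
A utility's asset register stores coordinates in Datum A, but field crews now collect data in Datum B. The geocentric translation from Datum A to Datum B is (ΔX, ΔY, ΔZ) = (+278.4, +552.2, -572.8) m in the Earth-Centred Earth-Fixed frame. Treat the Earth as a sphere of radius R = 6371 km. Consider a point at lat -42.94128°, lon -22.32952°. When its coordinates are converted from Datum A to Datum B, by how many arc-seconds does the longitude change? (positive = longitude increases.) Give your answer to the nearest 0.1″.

Δλ = 27.3″

sin φ = -0.681248, cos φ = 0.732052, sin λ = -0.379933, cos λ = 0.925014.
East component: ΔE = −sin λ·ΔX + cos λ·ΔY = −(-0.379933)(278.4) + (0.925014)(552.2) = 616.57 m.
1° of latitude spans πR/180 = 111195 m; at latitude φ, 1° of longitude spans that × cos φ = 81400.5 m, so Δλ = 616.57 / 81400.5 × 3600 = 27.268″.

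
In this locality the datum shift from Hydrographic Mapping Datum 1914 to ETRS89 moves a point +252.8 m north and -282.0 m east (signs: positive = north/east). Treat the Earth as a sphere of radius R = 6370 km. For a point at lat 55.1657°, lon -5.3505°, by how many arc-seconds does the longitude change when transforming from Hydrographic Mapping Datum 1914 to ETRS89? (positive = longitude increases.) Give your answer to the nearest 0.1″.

At latitude 55.1657°, cos φ = 0.571205.
One radian of longitude at latitude φ spans R cos φ, so Δλ = ΔE / (R cos φ) = -282.0 / (6370000 × 0.571205) = -7.7503e-05 rad = -15.986″.

Δλ = -16.0″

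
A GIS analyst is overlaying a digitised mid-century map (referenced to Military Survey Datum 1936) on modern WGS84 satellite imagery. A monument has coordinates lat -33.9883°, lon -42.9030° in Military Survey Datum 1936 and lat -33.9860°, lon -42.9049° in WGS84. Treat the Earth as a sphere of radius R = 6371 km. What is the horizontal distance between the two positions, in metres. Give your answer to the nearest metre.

Δφ = -33.9860° − -33.9883° = +0.0023°; Δλ = -42.9049° − -42.9030° = -0.0019°.
1° along a meridian = πR/180 = 111195 m.
ΔN = Δφ × 111195 = 255.7 m; ΔE = Δλ × 111195 × cos(-33.9883°) = -0.0019 × 111195 × 0.829152 = -175.2 m.
Distance = √(ΔE² + ΔN²) = √((-175.2)² + 255.7²) = 310.0 m.

310 m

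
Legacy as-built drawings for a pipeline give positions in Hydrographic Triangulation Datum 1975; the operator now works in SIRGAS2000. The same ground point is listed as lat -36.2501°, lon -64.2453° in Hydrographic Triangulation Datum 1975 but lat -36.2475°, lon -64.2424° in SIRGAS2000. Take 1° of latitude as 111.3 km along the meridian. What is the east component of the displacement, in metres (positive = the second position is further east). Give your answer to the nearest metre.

ΔE = 260 m

Δφ = -36.2475° − -36.2501° = +0.0026°; Δλ = -64.2424° − -64.2453° = +0.0029°.
ΔN = Δφ × 111300 = 289.4 m; ΔE = Δλ × 111300 × cos(-36.2501°) = +0.0029 × 111300 × 0.806444 = 260.3 m.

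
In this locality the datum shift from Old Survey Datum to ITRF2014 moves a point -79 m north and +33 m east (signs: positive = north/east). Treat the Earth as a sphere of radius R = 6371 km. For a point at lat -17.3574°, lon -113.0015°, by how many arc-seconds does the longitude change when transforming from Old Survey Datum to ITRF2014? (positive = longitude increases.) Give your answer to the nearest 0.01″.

At latitude -17.3574°, cos φ = 0.954462.
One radian of longitude at latitude φ spans R cos φ, so Δλ = ΔE / (R cos φ) = 33.0 / (6371000 × 0.954462) = 5.4268e-06 rad = 1.119″.

Δλ = 1.12″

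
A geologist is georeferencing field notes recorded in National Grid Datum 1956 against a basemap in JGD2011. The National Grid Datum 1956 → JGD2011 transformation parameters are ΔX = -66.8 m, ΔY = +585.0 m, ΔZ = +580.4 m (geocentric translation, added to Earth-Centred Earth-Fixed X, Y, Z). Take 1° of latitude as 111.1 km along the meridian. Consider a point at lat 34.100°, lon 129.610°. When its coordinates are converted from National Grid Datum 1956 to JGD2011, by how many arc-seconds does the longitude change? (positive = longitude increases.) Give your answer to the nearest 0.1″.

Δλ = -12.6″

sin φ = 0.560639, cos φ = 0.828060, sin λ = 0.770402, cos λ = -0.637558.
East component: ΔE = −sin λ·ΔX + cos λ·ΔY = −(0.770402)(-66.8) + (-0.637558)(585.0) = -321.51 m.
1° of latitude spans 111100 m; at latitude φ, 1° of longitude spans that × cos φ = 91997.5 m, so Δλ = -321.51 / 91997.5 × 3600 = -12.581″.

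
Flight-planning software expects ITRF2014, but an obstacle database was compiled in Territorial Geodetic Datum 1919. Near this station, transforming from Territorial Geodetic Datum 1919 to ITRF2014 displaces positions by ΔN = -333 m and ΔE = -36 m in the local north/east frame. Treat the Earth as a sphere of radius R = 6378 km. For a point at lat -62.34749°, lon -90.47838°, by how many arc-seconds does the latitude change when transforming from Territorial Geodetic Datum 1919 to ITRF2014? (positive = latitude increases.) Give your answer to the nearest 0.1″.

Δφ = -10.8″

On a sphere of radius R, 1 rad of latitude = R, so Δφ = ΔN / R = -333.0 / 6378000 = -5.2211e-05 rad = -10.769″.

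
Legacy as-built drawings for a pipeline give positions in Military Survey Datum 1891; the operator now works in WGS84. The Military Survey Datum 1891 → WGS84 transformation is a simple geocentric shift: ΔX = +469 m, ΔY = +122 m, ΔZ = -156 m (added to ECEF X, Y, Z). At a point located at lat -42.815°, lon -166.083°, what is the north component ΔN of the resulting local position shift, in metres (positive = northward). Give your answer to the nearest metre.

The local north axis is (−sin φ cos λ, −sin φ sin λ, cos φ), giving ΔN = -309.391 − 19.942 − 114.434 = -443.77 m.

ΔN = -444 m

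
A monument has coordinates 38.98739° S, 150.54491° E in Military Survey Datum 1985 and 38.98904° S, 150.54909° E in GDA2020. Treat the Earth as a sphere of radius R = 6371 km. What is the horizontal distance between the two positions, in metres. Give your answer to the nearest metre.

Δφ = -38.98904° − -38.98739° = -0.00165°; Δλ = 150.54909° − 150.54491° = +0.00418°.
1° along a meridian = πR/180 = 111195 m.
ΔN = Δφ × 111195 = -183.5 m; ΔE = Δλ × 111195 × cos(-38.98739°) = +0.00418 × 111195 × 0.777284 = 361.3 m.
Distance = √(ΔE² + ΔN²) = √(361.3² + (-183.5)²) = 405.2 m.

405 m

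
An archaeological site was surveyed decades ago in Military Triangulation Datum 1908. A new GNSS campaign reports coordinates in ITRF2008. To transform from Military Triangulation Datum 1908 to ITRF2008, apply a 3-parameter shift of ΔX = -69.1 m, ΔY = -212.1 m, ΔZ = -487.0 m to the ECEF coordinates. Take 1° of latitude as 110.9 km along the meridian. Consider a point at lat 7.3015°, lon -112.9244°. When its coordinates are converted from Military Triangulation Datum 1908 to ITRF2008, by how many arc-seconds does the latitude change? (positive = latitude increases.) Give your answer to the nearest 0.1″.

sin φ = 0.127091, cos φ = 0.991891, sin λ = -0.921020, cos λ = -0.389516.
North component: ΔN = −sin φ cos λ·ΔX − sin φ sin λ·ΔY + cos φ·ΔZ = −(0.127091)(-0.389516)(-69.1) − (0.127091)(-0.921020)(-212.1) + (0.991891)(-487.0) = -511.30 m.
1° of latitude spans 110900 m, so Δφ = -511.30 / 110900 × 3600 = -16.598″.

Δφ = -16.6″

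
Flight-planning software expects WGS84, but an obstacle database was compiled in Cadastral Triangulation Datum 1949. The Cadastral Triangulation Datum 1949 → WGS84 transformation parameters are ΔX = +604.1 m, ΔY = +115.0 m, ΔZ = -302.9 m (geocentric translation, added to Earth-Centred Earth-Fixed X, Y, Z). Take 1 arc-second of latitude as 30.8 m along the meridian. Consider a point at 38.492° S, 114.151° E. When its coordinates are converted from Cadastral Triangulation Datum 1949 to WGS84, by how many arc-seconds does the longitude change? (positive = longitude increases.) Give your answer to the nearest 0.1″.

Δλ = -24.8″

sin φ = -0.622405, cos φ = 0.782695, sin λ = 0.912470, cos λ = -0.409143.
East component: ΔE = −sin λ·ΔX + cos λ·ΔY = −(0.912470)(604.1) + (-0.409143)(115.0) = -598.27 m.
1° of latitude spans 3600 × 30.80 = 110880 m; at latitude φ, 1° of longitude spans that × cos φ = 86785.2 m, so Δλ = -598.27 / 86785.2 × 3600 = -24.817″.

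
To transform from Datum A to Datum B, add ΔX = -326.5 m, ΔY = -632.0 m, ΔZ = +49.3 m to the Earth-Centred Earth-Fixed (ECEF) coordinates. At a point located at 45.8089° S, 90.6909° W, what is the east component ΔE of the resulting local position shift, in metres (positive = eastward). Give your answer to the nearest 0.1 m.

ΔE = -318.9 m

At φ = -45.8089°, λ = -90.6909°: sin φ = -0.717019, cos φ = 0.697054, sin λ = -0.999927, cos λ = -0.012058.
ΔE = −sin λ·ΔX + cos λ·ΔY = −(-0.999927)·(-326.5) + (-0.012058)·(-632.0) = -318.86 m.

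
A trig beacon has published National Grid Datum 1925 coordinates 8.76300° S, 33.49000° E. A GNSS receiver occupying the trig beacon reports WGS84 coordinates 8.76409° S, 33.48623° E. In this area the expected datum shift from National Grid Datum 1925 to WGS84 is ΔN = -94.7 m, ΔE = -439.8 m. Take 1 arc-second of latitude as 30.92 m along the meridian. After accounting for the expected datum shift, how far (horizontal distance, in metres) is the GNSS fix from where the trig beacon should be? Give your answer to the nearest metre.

Observed coordinate differences: Δφ = -0.00109°, Δλ = -0.00377°.
Converting to metres (1° lat = 111312 m, cos φ = 0.988327): observed ΔN = -121.3 m, observed ΔE = -414.7 m.
Subtracting the expected shift leaves a residual of -121.3 − (-94.7) = -26.6 m north and -414.7 − (-439.8) = 25.1 m east.
Residual distance = √((-26.6)² + 25.1²) = 36.6 m.

37 m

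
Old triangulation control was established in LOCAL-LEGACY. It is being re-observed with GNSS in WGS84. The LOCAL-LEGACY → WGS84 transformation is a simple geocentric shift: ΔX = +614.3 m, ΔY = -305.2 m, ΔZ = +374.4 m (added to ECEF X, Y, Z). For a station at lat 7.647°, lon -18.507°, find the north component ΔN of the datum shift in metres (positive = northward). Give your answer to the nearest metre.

At φ = 7.647°, λ = -18.507°: sin φ = 0.133069, cos φ = 0.991107, sin λ = -0.317421, cos λ = 0.948285.
ΔN = −sin φ cos λ·ΔX − sin φ sin λ·ΔY + cos φ·ΔZ = −(0.133069)(0.948285)(614.3) − (0.133069)(-0.317421)(-305.2) + (0.991107)(374.4) = 280.66 m.

ΔN = 281 m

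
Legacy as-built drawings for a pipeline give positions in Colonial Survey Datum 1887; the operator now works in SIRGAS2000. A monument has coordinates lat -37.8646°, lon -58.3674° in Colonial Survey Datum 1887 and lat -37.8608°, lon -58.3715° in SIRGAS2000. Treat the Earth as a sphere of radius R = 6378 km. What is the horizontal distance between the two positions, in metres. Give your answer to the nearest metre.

Δφ = -37.8608° − -37.8646° = +0.0038°; Δλ = -58.3715° − -58.3674° = -0.0041°.
1° along a meridian = πR/180 = 111317 m.
ΔN = Δφ × 111317 = 423.0 m; ΔE = Δλ × 111317 × cos(-37.8646°) = -0.0041 × 111317 × 0.789463 = -360.3 m.
Distance = √(ΔE² + ΔN²) = √((-360.3)² + 423.0²) = 555.7 m.

556 m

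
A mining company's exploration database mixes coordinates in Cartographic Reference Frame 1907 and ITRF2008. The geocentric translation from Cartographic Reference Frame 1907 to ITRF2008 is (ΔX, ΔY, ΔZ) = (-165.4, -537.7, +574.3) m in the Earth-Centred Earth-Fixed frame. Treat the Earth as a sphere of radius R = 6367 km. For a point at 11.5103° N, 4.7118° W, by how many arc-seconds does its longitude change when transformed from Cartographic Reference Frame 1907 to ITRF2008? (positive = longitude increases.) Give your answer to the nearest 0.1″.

sin φ = 0.199544, cos φ = 0.979889, sin λ = -0.082144, cos λ = 0.996620.
East component: ΔE = −sin λ·ΔX + cos λ·ΔY = −(-0.082144)(-165.4) + (0.996620)(-537.7) = -549.47 m.
1° of latitude spans πR/180 = 111125 m; at latitude φ, 1° of longitude spans that × cos φ = 108890.3 m, so Δλ = -549.47 / 108890.3 × 3600 = -18.166″.

Δλ = -18.2″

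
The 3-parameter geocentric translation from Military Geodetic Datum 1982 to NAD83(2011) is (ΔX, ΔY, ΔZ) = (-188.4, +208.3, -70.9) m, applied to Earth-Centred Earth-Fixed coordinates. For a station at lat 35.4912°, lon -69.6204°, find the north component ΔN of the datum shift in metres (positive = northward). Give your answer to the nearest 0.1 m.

The local north axis is (−sin φ cos λ, −sin φ sin λ, cos φ), giving ΔN = 38.091 + 113.365 − 57.727 = 93.73 m.

ΔN = 93.7 m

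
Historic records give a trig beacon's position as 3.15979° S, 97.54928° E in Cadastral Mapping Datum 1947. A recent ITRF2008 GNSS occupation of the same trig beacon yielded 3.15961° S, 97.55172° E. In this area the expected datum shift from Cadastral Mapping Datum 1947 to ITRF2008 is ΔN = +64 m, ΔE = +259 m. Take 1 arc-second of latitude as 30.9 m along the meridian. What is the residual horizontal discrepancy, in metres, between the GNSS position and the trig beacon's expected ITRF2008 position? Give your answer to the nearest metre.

46 m

Observed coordinate differences: Δφ = +0.00018°, Δλ = +0.00244°.
Converting to metres (1° lat = 111240 m, cos φ = 0.998480): observed ΔN = 20.0 m, observed ΔE = 271.0 m.
Subtracting the expected shift leaves a residual of 20.0 − (64) = -44.0 m north and 271.0 − (259) = 12.0 m east.
Residual distance = √((-44.0)² + 12.0²) = 45.6 m.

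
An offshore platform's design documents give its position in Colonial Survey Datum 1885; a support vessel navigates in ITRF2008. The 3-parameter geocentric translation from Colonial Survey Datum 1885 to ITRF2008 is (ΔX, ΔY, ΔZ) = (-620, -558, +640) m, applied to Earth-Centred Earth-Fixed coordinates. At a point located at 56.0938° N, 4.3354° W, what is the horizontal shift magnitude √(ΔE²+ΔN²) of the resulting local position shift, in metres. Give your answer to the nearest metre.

1030 m

The local east axis at (φ, λ) is (−sin λ, cos λ, 0), so ΔE = −sin(-4.3354°)·(-620) + cos(-4.3354°)·(-558) = -603.27 m.
The local north axis is (−sin φ cos λ, −sin φ sin λ, cos φ), giving ΔN = 513.098 − 35.009 + 357.014 = 835.10 m.
Horizontal magnitude = √(ΔE² + ΔN²) = √((-603.27)² + 835.10²) = 1030.21 m.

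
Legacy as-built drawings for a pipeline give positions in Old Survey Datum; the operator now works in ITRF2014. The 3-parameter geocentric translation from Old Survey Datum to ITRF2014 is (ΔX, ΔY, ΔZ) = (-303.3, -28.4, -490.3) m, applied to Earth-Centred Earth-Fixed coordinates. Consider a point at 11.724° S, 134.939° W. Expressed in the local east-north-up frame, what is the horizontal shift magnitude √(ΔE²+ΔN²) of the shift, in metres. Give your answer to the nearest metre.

474 m

At φ = -11.724°, λ = -134.939°: sin φ = -0.203197, cos φ = 0.979138, sin λ = -0.707859, cos λ = -0.706354.
ΔE = −sin λ·ΔX + cos λ·ΔY = −(-0.707859)·(-303.3) + (-0.706354)·(-28.4) = -194.63 m.
ΔN = −sin φ cos λ·ΔX − sin φ sin λ·ΔY + cos φ·ΔZ = −(-0.203197)(-0.706354)(-303.3) − (-0.203197)(-0.707859)(-28.4) + (0.979138)(-490.3) = -432.45 m.
Horizontal magnitude = √(ΔE² + ΔN²) = √((-194.63)² + (-432.45)²) = 474.23 m.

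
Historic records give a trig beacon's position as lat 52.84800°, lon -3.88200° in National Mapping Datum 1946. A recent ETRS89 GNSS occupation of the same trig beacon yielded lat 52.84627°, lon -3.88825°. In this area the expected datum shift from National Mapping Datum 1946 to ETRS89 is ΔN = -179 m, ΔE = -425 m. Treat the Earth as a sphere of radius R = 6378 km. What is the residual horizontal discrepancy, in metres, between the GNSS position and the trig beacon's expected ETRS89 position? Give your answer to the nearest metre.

14 m

Observed coordinate differences: Δφ = -0.00173°, Δλ = -0.00625°.
Converting to metres (1° lat = 111317 m, cos φ = 0.603932): observed ΔN = -192.6 m, observed ΔE = -420.2 m.
Subtracting the expected shift leaves a residual of -192.6 − (-179) = -13.6 m north and -420.2 − (-425) = 4.8 m east.
Residual distance = √((-13.6)² + 4.8²) = 14.4 m.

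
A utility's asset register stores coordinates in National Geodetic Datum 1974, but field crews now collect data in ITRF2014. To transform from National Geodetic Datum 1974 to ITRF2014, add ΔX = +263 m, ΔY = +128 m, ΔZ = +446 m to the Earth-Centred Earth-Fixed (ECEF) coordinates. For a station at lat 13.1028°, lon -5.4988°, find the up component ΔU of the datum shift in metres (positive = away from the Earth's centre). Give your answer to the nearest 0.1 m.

ΔU = 344.1 m

The local up (radial) axis is (cos φ cos λ, cos φ sin λ, sin φ), giving ΔU = 254.974 − 11.946 + 101.108 = 344.14 m.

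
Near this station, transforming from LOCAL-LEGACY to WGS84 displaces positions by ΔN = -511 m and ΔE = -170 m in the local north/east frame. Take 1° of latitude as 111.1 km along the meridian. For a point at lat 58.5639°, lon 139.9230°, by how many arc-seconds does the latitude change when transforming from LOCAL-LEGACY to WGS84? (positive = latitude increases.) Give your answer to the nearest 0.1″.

1° of latitude = 111.1 km, so Δφ = -511.0 / 111100 = -0.0045995° = -16.558″.

Δφ = -16.6″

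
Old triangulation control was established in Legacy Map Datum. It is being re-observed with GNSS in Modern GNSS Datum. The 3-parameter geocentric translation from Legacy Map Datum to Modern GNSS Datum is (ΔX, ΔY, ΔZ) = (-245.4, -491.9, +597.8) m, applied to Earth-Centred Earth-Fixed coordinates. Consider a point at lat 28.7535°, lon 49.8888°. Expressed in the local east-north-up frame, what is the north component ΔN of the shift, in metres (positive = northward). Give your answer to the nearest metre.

ΔN = 781 m

At φ = 28.7535°, λ = 49.8888°: sin φ = 0.481042, cos φ = 0.876697, sin λ = 0.764795, cos λ = 0.644273.
ΔN = −sin φ cos λ·ΔX − sin φ sin λ·ΔY + cos φ·ΔZ = −(0.481042)(0.644273)(-245.4) − (0.481042)(0.764795)(-491.9) + (0.876697)(597.8) = 781.11 m.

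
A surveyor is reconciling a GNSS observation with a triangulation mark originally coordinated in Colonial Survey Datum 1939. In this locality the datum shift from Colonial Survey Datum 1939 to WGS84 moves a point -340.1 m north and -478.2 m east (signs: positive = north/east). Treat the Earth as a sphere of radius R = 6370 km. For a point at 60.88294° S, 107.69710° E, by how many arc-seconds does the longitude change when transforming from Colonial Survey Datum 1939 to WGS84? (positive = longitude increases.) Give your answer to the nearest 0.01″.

At latitude -60.88294°, cos φ = 0.486596.
One radian of longitude at latitude φ spans R cos φ, so Δλ = ΔE / (R cos φ) = -478.2 / (6370000 × 0.486596) = -1.5428e-04 rad = -31.822″.

Δλ = -31.82″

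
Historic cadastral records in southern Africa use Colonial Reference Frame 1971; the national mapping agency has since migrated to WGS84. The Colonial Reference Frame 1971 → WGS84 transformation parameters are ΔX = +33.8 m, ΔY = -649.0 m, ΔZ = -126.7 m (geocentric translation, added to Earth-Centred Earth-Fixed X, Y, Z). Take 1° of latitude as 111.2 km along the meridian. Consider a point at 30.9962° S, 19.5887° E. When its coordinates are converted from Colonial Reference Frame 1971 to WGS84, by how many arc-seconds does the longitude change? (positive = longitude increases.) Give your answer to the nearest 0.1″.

sin φ = -0.514981, cos φ = 0.857201, sin λ = 0.335266, cos λ = 0.942124.
East component: ΔE = −sin λ·ΔX + cos λ·ΔY = −(0.335266)(33.8) + (0.942124)(-649.0) = -622.77 m.
1° of latitude spans 111200 m; at latitude φ, 1° of longitude spans that × cos φ = 95320.8 m, so Δλ = -622.77 / 95320.8 × 3600 = -23.520″.

Δλ = -23.5″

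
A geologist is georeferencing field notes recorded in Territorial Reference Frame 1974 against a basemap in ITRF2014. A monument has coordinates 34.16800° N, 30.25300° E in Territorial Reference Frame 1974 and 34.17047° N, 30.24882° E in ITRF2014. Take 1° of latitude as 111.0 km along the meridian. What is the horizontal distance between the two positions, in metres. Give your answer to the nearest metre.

Δφ = 34.17047° − 34.16800° = +0.00247°; Δλ = 30.24882° − 30.25300° = -0.00418°.
ΔN = Δφ × 111000 = 274.2 m; ΔE = Δλ × 111000 × cos(34.16800°) = -0.00418 × 111000 × 0.827394 = -383.9 m.
Distance = √(ΔE² + ΔN²) = √((-383.9)² + 274.2²) = 471.7 m.

472 m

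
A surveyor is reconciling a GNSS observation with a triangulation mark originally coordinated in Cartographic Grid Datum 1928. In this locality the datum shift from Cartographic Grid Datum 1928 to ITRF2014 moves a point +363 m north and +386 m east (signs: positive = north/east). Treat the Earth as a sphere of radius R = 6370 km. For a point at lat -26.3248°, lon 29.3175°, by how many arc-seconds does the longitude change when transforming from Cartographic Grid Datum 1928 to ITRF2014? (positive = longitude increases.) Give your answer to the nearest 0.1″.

Δλ = 13.9″

At latitude -26.3248°, cos φ = 0.896295.
One radian of longitude at latitude φ spans R cos φ, so Δλ = ΔE / (R cos φ) = 386.0 / (6370000 × 0.896295) = 6.7608e-05 rad = 13.945″.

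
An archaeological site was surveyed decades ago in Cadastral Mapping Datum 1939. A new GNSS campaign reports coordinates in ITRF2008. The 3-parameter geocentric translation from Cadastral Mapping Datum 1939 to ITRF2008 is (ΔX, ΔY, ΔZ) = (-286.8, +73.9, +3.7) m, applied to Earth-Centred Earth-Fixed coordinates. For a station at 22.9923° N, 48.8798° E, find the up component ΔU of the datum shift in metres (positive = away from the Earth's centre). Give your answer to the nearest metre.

ΔU = -121 m

The local up (radial) axis is (cos φ cos λ, cos φ sin λ, sin φ), giving ΔU = -173.628 + 51.249 + 1.445 = -120.93 m.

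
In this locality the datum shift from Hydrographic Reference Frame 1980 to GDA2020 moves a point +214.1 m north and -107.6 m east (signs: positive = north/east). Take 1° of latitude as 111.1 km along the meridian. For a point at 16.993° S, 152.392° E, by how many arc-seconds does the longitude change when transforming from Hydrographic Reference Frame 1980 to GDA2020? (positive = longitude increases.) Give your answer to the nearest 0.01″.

At latitude -16.993°, cos φ = 0.956340.
1° of longitude at this latitude = 111.1 × cos φ = 106.25 km, so Δλ = -107.6 / 106249.4 = -0.0010127° = -3.646″.

Δλ = -3.65″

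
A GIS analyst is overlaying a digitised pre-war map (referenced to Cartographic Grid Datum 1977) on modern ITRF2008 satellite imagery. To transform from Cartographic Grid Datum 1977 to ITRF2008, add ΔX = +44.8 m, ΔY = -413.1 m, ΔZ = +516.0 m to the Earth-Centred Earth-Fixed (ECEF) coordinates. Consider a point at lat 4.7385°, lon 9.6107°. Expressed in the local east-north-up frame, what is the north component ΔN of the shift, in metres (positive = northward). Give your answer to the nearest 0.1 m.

ΔN = 516.3 m

The local north axis is (−sin φ cos λ, −sin φ sin λ, cos φ), giving ΔN = -3.649 + 5.697 + 514.236 = 516.28 m.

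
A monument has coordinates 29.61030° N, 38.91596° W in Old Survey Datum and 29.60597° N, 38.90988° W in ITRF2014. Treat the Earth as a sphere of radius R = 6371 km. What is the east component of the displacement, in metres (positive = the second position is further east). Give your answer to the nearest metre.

ΔE = 588 m

Δφ = 29.60597° − 29.61030° = -0.00433°; Δλ = -38.90988° − -38.91596° = +0.00608°.
1° along a meridian = πR/180 = 111195 m.
ΔN = Δφ × 111195 = -481.5 m; ΔE = Δλ × 111195 × cos(29.61030°) = +0.00608 × 111195 × 0.869406 = 587.8 m.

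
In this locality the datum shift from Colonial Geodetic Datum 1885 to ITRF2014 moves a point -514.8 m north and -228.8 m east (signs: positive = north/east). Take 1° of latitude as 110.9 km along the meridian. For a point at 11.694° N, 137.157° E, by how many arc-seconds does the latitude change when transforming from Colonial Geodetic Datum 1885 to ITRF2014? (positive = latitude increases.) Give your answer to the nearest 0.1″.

Δφ = -16.7″

1° of latitude = 110.9 km, so Δφ = -514.8 / 110900 = -0.0046420° = -16.711″.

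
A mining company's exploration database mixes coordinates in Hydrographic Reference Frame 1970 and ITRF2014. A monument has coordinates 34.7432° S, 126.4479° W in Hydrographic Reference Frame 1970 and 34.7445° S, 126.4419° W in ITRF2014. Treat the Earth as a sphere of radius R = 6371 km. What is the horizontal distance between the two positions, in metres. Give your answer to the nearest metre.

Δφ = -34.7445° − -34.7432° = -0.0013°; Δλ = -126.4419° − -126.4479° = +0.0060°.
1° along a meridian = πR/180 = 111195 m.
ΔN = Δφ × 111195 = -144.6 m; ΔE = Δλ × 111195 × cos(-34.7432°) = +0.0060 × 111195 × 0.821715 = 548.2 m.
Distance = √(ΔE² + ΔN²) = √(548.2² + (-144.6)²) = 567.0 m.

567 m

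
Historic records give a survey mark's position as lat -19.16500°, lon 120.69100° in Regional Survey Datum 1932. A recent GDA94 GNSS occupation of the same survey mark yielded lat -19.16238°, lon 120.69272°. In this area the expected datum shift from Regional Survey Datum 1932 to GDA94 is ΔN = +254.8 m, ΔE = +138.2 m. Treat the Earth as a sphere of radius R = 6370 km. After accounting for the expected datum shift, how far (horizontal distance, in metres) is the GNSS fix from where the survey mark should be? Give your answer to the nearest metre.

Observed coordinate differences: Δφ = +0.00262°, Δλ = +0.00172°.
Converting to metres (1° lat = 111177 m, cos φ = 0.944577): observed ΔN = 291.3 m, observed ΔE = 180.6 m.
Subtracting the expected shift leaves a residual of 291.3 − (254.8) = 36.5 m north and 180.6 − (138.2) = 42.4 m east.
Residual distance = √(36.5² + 42.4²) = 56.0 m.

56 m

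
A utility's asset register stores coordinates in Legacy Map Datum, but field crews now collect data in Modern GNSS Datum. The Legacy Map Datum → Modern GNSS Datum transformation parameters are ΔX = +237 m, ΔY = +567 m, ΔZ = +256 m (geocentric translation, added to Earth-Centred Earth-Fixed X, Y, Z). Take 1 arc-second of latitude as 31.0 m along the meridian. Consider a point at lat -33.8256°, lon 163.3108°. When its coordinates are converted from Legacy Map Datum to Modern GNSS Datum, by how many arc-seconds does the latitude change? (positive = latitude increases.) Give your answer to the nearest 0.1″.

Δφ = 5.7″

sin φ = -0.556667, cos φ = 0.830736, sin λ = 0.287180, cos λ = -0.957877.
North component: ΔN = −sin φ cos λ·ΔX − sin φ sin λ·ΔY + cos φ·ΔZ = −(-0.556667)(-0.957877)(237) − (-0.556667)(0.287180)(567) + (0.830736)(256) = 176.94 m.
1° of latitude spans 3600 × 31.00 = 111600 m, so Δφ = 176.94 / 111600 × 3600 = 5.708″.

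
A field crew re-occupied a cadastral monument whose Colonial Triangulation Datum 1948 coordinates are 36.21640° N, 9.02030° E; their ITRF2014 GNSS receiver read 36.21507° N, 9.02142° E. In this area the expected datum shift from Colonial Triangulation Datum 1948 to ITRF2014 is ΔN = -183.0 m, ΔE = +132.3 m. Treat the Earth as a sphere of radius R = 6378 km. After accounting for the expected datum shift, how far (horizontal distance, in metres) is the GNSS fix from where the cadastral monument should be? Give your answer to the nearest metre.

47 m

Observed coordinate differences: Δφ = -0.00133°, Δλ = +0.00112°.
Converting to metres (1° lat = 111317 m, cos φ = 0.806791): observed ΔN = -148.1 m, observed ΔE = 100.6 m.
Subtracting the expected shift leaves a residual of -148.1 − (-183.0) = 34.9 m north and 100.6 − (132.3) = -31.7 m east.
Residual distance = √(34.9² + (-31.7)²) = 47.2 m.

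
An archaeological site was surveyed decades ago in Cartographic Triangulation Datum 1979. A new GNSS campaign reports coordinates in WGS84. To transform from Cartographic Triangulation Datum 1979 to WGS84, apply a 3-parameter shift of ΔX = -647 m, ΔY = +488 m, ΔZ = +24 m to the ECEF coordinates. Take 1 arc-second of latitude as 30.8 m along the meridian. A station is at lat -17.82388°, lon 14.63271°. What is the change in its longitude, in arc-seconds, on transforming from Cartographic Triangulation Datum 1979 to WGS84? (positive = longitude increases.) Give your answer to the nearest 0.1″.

sin φ = -0.306092, cos φ = 0.952002, sin λ = 0.252622, cos λ = 0.967565.
East component: ΔE = −sin λ·ΔX + cos λ·ΔY = −(0.252622)(-647) + (0.967565)(488) = 635.62 m.
1° of latitude spans 3600 × 30.80 = 110880 m; at latitude φ, 1° of longitude spans that × cos φ = 105558.0 m, so Δλ = 635.62 / 105558.0 × 3600 = 21.677″.

Δλ = 21.7″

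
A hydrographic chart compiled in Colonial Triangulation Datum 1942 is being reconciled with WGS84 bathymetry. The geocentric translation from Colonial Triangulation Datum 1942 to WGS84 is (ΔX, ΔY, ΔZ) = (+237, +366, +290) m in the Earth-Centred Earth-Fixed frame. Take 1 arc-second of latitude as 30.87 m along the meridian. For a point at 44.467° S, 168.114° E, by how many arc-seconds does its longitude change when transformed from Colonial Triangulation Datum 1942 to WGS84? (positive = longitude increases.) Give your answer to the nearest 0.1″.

sin φ = -0.700498, cos φ = 0.713654, sin λ = 0.205965, cos λ = -0.978559.
East component: ΔE = −sin λ·ΔX + cos λ·ΔY = −(0.205965)(237) + (-0.978559)(366) = -406.97 m.
1° of latitude spans 3600 × 30.87 = 111132 m; at latitude φ, 1° of longitude spans that × cos φ = 79309.8 m, so Δλ = -406.97 / 79309.8 × 3600 = -18.473″.

Δλ = -18.5″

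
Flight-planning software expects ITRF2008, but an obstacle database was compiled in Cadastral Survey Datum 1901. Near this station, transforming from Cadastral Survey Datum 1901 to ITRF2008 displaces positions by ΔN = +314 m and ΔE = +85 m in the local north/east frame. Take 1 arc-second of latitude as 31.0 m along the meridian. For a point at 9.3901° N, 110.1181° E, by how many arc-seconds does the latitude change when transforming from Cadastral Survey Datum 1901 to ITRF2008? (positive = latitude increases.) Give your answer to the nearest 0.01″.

1″ of latitude = 31.00 m, so Δφ = 314.0 / 31.00 = 10.129″.

Δφ = 10.13″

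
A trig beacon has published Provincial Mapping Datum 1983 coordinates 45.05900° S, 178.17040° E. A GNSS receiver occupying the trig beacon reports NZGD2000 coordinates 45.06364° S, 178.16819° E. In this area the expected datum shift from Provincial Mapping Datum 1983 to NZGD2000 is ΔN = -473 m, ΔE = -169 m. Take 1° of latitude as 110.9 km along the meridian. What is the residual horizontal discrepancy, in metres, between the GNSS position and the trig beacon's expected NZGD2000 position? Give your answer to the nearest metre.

Observed coordinate differences: Δφ = -0.00464°, Δλ = -0.00221°.
Converting to metres (1° lat = 110900 m, cos φ = 0.706378): observed ΔN = -514.6 m, observed ΔE = -173.1 m.
Subtracting the expected shift leaves a residual of -514.6 − (-473) = -41.6 m north and -173.1 − (-169) = -4.1 m east.
Residual distance = √((-41.6)² + (-4.1)²) = 41.8 m.

42 m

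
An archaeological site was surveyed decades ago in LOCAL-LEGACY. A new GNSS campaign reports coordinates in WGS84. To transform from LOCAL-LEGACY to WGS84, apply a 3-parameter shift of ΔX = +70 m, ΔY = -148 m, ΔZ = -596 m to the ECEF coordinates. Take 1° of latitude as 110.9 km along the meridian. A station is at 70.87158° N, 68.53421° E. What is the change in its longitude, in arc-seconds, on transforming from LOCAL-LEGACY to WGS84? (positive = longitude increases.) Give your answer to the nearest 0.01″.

sin φ = 0.944786, cos φ = 0.327687, sin λ = 0.930636, cos λ = 0.365946.
East component: ΔE = −sin λ·ΔX + cos λ·ΔY = −(0.930636)(70) + (0.365946)(-148) = -119.30 m.
1° of latitude spans 110900 m; at latitude φ, 1° of longitude spans that × cos φ = 36340.4 m, so Δλ = -119.30 / 36340.4 × 3600 = -11.819″.

Δλ = -11.82″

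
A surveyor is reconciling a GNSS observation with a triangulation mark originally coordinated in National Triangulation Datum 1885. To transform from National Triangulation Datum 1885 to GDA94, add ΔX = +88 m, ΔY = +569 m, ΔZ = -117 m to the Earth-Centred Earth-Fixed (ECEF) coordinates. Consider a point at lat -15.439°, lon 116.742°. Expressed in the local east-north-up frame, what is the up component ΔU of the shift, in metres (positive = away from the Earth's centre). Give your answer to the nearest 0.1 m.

ΔU = 482.8 m

At φ = -15.439°, λ = 116.742°: sin φ = -0.266212, cos φ = 0.963914, sin λ = 0.893042, cos λ = -0.449974.
ΔU = cos φ cos λ·ΔX + cos φ sin λ·ΔY + sin φ·ΔZ = (0.963914)(-0.449974)(88) + (0.963914)(0.893042)(569) + (-0.266212)(-117) = 482.78 m.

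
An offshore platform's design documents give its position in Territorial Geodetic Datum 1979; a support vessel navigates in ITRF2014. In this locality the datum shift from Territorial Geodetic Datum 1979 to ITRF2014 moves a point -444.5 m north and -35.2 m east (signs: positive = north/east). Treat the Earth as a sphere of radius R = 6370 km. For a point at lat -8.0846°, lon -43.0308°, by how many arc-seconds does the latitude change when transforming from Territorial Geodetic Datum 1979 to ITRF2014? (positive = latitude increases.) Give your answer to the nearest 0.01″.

Δφ = -14.39″

On a sphere of radius R, 1 rad of latitude = R, so Δφ = ΔN / R = -444.5 / 6370000 = -6.9780e-05 rad = -14.393″.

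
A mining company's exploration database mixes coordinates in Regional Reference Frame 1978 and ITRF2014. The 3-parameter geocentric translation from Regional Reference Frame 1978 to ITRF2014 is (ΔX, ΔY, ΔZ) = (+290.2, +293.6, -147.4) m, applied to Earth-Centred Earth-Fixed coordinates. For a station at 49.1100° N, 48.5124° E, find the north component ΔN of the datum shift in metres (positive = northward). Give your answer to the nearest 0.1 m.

ΔN = -408.1 m

The local north axis is (−sin φ cos λ, −sin φ sin λ, cos φ), giving ΔN = -145.331 − 166.264 − 96.489 = -408.08 m.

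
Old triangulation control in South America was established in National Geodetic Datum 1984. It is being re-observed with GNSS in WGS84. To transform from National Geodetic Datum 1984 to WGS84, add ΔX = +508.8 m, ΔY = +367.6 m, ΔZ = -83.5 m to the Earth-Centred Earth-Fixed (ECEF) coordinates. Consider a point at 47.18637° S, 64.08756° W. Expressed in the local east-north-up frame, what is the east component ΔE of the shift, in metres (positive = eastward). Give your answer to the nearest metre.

ΔE = 618 m

At φ = -47.18637°, λ = -64.08756°: sin φ = -0.733568, cos φ = 0.679616, sin λ = -0.899463, cos λ = 0.436997.
ΔE = −sin λ·ΔX + cos λ·ΔY = −(-0.899463)·(508.8) + (0.436997)·(367.6) = 618.29 m.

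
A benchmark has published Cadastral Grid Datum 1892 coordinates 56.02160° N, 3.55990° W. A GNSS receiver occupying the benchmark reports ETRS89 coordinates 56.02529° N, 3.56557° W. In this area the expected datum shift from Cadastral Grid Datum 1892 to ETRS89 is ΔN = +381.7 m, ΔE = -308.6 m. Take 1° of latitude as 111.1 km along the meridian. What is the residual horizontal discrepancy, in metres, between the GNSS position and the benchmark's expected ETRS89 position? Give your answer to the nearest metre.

52 m

Observed coordinate differences: Δφ = +0.00369°, Δλ = -0.00567°.
Converting to metres (1° lat = 111100 m, cos φ = 0.558880): observed ΔN = 410.0 m, observed ΔE = -352.1 m.
Subtracting the expected shift leaves a residual of 410.0 − (381.7) = 28.3 m north and -352.1 − (-308.6) = -43.5 m east.
Residual distance = √(28.3² + (-43.5)²) = 51.8 m.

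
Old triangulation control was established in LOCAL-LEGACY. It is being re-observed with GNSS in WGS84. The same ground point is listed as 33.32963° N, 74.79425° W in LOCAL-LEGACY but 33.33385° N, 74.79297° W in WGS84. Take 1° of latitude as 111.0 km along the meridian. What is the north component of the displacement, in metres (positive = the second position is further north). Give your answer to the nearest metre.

ΔN = 468 m

Δφ = 33.33385° − 33.32963° = +0.00422°; Δλ = -74.79297° − -74.79425° = +0.00128°.
ΔN = Δφ × 111000 = 468.4 m; ΔE = Δλ × 111000 × cos(33.32963°) = +0.00128 × 111000 × 0.835523 = 118.7 m.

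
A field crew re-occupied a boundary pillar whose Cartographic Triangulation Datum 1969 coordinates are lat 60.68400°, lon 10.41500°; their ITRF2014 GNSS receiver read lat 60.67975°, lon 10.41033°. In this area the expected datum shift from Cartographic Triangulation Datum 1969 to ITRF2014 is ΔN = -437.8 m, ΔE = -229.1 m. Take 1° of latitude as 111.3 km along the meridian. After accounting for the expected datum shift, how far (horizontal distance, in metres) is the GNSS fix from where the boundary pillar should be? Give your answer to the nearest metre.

43 m

Observed coordinate differences: Δφ = -0.00425°, Δλ = -0.00467°.
Converting to metres (1° lat = 111300 m, cos φ = 0.489626): observed ΔN = -473.0 m, observed ΔE = -254.5 m.
Subtracting the expected shift leaves a residual of -473.0 − (-437.8) = -35.2 m north and -254.5 − (-229.1) = -25.4 m east.
Residual distance = √((-35.2)² + (-25.4)²) = 43.4 m.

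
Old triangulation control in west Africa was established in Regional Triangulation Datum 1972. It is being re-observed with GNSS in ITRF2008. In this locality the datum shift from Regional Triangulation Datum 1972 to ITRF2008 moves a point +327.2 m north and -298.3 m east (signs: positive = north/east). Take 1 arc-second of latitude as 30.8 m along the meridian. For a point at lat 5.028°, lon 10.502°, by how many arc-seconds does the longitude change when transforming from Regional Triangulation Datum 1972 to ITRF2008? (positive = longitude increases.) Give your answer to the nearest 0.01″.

At latitude 5.028°, cos φ = 0.996152.
1″ of longitude at this latitude = 30.80 × cos φ = 30.6815 m, so Δλ = -298.3 / 30.6815 = -9.722″.

Δλ = -9.72″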